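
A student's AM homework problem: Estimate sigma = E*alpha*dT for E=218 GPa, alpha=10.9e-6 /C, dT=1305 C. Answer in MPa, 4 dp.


sigma = 218*1000 * 10.9e-6 * 1305 = 3100.941 MPa


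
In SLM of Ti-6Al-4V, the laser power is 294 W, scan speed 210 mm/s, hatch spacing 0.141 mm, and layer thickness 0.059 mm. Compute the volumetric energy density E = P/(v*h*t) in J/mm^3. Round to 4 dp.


E = 294 / (210*0.141*0.059) = 168.2895 J/mm^3


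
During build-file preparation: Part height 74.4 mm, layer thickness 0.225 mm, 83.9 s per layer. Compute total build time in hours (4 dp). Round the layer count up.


Layers = ceil(74.4/0.225) = 331
t = 331 * 83.9 / 3600 = 7.7141 hrs


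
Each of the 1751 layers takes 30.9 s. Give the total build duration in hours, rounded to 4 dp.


t = 1751 * 30.9 / 3600 = 15.0294 hrs


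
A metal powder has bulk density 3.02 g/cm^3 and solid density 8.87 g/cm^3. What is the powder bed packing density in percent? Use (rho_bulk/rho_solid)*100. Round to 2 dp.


Packing = (3.02/8.87)*100 = 34.05 %


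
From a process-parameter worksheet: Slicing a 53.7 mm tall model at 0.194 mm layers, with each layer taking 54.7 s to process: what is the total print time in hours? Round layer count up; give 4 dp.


Layers = ceil(53.7/0.194) = 277
t = 277 * 54.7 / 3600 = 4.2089 hrs


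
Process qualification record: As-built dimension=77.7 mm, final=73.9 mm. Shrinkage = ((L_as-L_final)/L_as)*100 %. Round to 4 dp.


Shrinkage = ((77.7-73.9)/77.7)*100 = 4.8906 %


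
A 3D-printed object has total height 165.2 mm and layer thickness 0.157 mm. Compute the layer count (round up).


Layers = ceil(165.2/0.157) = 1053


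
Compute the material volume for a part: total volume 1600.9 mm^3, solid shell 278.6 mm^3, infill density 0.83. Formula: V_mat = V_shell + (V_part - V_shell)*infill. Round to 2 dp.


V_infill = (1600.9 - 278.6) * 0.83 = 1097.51
V_total = 278.6 + 1097.51 = 1376.11 mm^3


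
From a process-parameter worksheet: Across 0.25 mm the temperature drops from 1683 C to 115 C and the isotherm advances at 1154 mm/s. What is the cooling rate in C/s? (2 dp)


G = (1683-115)/0.25 = 6272.0 C/mm
CR = 6272.0 * 1154 = 7237888.0 C/s


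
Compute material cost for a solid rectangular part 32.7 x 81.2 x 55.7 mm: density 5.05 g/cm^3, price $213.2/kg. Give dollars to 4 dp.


V = 32.7 * 81.2 * 55.7 = 147896.868 mm^3 = 147.896868 cm^3
Mass = 147.896868 * 5.05 / 1000 = 0.74687918 kg
Cost = 0.74687918 * 213.2 = 159.2346 $


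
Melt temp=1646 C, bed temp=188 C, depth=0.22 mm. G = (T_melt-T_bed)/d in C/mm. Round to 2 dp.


G = (1646-188)/0.22 = 6627.27 C/mm


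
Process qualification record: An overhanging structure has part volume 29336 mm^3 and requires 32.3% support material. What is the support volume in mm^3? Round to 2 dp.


V_support = 29336 * 0.323 = 9475.53 mm^3


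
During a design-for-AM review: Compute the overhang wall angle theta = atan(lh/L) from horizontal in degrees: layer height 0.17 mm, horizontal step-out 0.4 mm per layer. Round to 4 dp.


angle = atan(0.17/0.4) = 23.0255 degrees


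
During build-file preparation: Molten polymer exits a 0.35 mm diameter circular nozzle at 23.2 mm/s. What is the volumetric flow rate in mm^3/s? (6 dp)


A = pi*(0.35/2)^2 = 0.09621128 mm^2
Q = 0.09621128 * 23.2 = 2.232102 mm^3/s


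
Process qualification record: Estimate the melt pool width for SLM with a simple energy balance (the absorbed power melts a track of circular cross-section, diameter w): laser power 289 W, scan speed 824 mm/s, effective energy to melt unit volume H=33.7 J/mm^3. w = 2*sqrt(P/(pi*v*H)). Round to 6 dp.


w = 2*sqrt(289/(pi*824*33.7)) = 0.115113 mm


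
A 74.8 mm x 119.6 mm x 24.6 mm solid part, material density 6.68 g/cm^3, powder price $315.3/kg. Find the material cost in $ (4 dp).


V = 74.8 * 119.6 * 24.6 = 220073.568 mm^3 = 220.073568 cm^3
Mass = 220.073568 * 6.68 / 1000 = 1.47009143 kg
Cost = 1.47009143 * 315.3 = 463.5198 $


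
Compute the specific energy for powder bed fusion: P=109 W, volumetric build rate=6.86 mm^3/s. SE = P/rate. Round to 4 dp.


SE = 109 / 6.86 = 15.8892 J/mm^3


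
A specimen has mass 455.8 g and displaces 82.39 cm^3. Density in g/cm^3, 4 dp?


rho = 455.8 / 82.39 = 5.5322 g/cm^3


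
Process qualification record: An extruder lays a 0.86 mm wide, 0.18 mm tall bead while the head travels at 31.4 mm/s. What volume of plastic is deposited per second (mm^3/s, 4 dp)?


Rate = 0.86 * 0.18 * 31.4 = 4.8607 mm^3/s


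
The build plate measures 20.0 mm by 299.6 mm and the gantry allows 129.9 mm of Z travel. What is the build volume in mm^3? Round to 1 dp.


V = 20.0 * 299.6 * 129.9 = 778360.8 mm^3


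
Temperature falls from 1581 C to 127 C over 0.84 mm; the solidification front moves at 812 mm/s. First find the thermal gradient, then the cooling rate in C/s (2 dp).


G = (1581-127)/0.84 = 1730.95238095 C/mm
CR = 1730.95238095 * 812 = 1405533.33 C/s


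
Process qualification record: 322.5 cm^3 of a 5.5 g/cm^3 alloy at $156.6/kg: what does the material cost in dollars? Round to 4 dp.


Mass = 322.5*5.5/1000 = 1.77375 kg
Cost = 1.77375 * 156.6 = 277.7693 $


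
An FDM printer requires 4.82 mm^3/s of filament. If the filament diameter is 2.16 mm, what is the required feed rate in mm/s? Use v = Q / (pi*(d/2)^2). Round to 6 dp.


A = pi*(2.16/2)^2 = 3.664354
v = 4.82 / 3.664354 = 1.315375 mm/s


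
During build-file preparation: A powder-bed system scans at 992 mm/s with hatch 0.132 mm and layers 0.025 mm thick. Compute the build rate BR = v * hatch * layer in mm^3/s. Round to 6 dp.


Rate = 992 * 0.132 * 0.025 = 3.2736 mm^3/s


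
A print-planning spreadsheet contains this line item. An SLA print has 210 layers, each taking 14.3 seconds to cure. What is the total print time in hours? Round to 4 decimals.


t = 210 * 14.3 / 3600 = 0.8342 hrs


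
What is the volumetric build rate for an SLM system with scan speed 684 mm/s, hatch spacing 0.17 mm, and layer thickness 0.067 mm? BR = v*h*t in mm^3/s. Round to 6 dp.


Rate = 684 * 0.17 * 0.067 = 7.79076 mm^3/s


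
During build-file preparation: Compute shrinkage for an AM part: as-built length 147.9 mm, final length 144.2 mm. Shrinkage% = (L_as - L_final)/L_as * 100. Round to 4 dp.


Shrinkage = ((147.9-144.2)/147.9)*100 = 2.5017 %


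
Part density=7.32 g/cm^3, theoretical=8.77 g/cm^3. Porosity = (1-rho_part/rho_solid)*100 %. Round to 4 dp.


Porosity = (1-7.32/8.77)*100 = 16.5336 %


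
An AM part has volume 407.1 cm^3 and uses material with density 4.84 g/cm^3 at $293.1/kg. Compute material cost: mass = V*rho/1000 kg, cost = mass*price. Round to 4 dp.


Mass = 407.1*4.84/1000 = 1.970364 kg
Cost = 1.970364 * 293.1 = 577.5137 $


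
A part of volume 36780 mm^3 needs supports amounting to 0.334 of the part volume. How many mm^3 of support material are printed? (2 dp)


V_support = 36780 * 0.334 = 12284.52 mm^3


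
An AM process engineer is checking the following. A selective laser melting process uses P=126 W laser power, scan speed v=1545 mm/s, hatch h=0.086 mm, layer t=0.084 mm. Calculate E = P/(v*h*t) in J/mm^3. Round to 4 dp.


E = 126 / (1545*0.086*0.084) = 11.2892 J/mm^3


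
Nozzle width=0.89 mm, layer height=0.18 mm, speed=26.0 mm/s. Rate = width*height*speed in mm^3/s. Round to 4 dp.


Rate = 0.89 * 0.18 * 26.0 = 4.1652 mm^3/s


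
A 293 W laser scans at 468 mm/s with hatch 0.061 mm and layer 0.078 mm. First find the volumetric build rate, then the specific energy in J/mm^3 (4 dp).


Build rate = 468 * 0.061 * 0.078 = 2.226744 mm^3/s
SE = 293 / 2.226744 = 131.5823 J/mm^3


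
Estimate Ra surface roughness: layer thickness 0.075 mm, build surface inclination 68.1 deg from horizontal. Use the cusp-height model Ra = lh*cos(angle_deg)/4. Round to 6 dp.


Ra = 0.075 * cos(68.1) / 4 = 0.006994 mm


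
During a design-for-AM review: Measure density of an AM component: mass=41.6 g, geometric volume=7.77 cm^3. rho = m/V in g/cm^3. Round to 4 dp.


rho = 41.6 / 7.77 = 5.3539 g/cm^3


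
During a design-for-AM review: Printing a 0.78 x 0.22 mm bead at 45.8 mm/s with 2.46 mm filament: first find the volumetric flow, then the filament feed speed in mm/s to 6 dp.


Q = 0.78 * 0.22 * 45.8 = 7.85928 mm^3/s
A_fil = pi*(2.46/2)^2 = 4.75291553 mm^2
v_feed = 7.85928 / 4.75291553 = 1.65357 mm/s


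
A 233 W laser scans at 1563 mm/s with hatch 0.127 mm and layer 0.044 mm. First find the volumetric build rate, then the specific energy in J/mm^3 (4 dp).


Build rate = 1563 * 0.127 * 0.044 = 8.734044 mm^3/s
SE = 233 / 8.734044 = 26.6772 J/mm^3


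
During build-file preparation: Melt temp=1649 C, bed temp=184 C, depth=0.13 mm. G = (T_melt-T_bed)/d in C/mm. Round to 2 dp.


G = (1649-184)/0.13 = 11269.23 C/mm


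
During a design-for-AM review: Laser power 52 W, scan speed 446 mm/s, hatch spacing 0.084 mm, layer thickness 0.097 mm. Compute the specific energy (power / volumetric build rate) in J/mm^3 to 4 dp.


Build rate = 446 * 0.084 * 0.097 = 3.634008 mm^3/s
SE = 52 / 3.634008 = 14.3093 J/mm^3


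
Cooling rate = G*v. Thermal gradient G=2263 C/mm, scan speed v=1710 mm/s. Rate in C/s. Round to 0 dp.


CR = 2263 * 1710 = 3869730 C/s


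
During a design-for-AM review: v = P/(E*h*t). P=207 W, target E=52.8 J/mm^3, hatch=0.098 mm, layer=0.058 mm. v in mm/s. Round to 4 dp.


v = 207 / (52.8*0.098*0.058) = 689.7351 mm/s


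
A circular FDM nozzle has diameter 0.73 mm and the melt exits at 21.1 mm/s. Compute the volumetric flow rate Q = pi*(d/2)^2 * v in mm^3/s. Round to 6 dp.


A = pi*(0.73/2)^2 = 0.41853868 mm^2
Q = 0.41853868 * 21.1 = 8.831166 mm^3/s


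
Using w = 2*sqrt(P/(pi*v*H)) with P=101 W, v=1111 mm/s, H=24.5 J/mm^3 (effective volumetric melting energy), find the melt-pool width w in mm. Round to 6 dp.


w = 2*sqrt(101/(pi*1111*24.5)) = 0.068735 mm


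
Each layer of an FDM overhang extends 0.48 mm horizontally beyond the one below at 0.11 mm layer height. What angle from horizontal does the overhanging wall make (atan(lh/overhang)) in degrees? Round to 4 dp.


angle = atan(0.11/0.48) = 12.9074 degrees


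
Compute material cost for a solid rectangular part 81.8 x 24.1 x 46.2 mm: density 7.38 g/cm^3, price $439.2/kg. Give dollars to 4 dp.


V = 81.8 * 24.1 * 46.2 = 91077.756 mm^3 = 91.077756 cm^3
Mass = 91.077756 * 7.38 / 1000 = 0.67215384 kg
Cost = 0.67215384 * 439.2 = 295.21 $


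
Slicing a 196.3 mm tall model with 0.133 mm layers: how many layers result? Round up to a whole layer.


Layers = ceil(196.3/0.133) = 1476


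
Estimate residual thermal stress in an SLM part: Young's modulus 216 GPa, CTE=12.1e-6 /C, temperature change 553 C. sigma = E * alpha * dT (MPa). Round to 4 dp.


sigma = 216*1000 * 12.1e-6 * 553 = 1445.3208 MPa


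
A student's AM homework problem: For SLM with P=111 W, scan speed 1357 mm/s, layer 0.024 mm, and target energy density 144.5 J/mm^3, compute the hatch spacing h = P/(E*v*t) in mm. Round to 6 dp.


h = 111 / (144.5*1357*0.024) = 0.023587 mm


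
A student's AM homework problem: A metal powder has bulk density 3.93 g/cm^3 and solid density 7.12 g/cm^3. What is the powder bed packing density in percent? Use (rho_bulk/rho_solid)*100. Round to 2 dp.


Packing = (3.93/7.12)*100 = 55.2 %


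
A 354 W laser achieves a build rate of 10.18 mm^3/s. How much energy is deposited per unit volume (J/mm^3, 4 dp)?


SE = 354 / 10.18 = 34.7741 J/mm^3


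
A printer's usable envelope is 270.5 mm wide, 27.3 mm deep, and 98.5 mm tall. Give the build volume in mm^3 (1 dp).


V = 270.5 * 27.3 * 98.5 = 727388.0 mm^3


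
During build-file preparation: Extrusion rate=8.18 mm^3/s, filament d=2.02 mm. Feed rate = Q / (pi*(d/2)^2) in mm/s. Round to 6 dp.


A = pi*(2.02/2)^2 = 3.204739
v = 8.18 / 3.204739 = 2.55247 mm/s


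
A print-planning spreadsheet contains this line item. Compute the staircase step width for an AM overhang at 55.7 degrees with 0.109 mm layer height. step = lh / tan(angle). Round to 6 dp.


step = 0.109 / tan(55.7) = 0.074355 mm


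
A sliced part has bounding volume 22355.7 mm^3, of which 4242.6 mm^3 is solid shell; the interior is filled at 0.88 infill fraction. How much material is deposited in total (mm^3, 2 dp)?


V_infill = (22355.7 - 4242.6) * 0.88 = 15939.53
V_total = 4242.6 + 15939.53 = 20182.13 mm^3


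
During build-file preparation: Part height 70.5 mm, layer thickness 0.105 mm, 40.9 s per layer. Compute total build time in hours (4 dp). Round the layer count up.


Layers = ceil(70.5/0.105) = 672
t = 672 * 40.9 / 3600 = 7.6347 hrs


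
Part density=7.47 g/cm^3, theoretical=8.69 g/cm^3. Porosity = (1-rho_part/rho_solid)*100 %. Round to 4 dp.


Porosity = (1-7.47/8.69)*100 = 14.0391 %


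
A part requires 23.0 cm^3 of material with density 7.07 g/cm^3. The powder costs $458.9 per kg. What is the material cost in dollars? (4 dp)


Mass = 23.0*7.07/1000 = 0.16261 kg
Cost = 0.16261 * 458.9 = 74.6217 $


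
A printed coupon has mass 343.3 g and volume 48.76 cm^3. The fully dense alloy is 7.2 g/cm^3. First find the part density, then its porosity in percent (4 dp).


rho_part = 343.3 / 48.76 = 7.04060705 g/cm^3
Porosity = (1 - 7.04060705/7.2)*100 = 2.2138 %


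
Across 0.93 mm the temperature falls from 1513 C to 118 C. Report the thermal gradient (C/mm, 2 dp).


G = (1513-118)/0.93 = 1500.0 C/mm


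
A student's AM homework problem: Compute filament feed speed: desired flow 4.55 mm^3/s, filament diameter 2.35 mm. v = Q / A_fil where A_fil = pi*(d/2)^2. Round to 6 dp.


A = pi*(2.35/2)^2 = 4.337361
v = 4.55 / 4.337361 = 1.049025 mm/s


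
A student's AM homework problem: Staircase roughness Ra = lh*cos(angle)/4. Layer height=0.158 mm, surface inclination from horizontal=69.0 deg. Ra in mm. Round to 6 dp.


Ra = 0.158 * cos(69.0) / 4 = 0.014156 mm


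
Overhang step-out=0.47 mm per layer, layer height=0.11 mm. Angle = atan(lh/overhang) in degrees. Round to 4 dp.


angle = atan(0.11/0.47) = 13.1726 degrees


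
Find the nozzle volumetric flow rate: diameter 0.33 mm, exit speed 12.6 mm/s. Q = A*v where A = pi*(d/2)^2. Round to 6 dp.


A = pi*(0.33/2)^2 = 0.08552986 mm^2
Q = 0.08552986 * 12.6 = 1.077676 mm^3/s


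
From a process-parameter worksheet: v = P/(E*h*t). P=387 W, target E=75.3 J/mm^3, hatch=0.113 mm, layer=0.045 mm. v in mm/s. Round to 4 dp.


v = 387 / (75.3*0.113*0.045) = 1010.7064 mm/s


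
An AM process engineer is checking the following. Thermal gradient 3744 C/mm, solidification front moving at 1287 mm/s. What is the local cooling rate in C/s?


CR = 3744 * 1287 = 4818528 C/s


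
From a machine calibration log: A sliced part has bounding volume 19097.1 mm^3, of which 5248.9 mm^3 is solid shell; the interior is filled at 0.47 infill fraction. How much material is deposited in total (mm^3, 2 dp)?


V_infill = (19097.1 - 5248.9) * 0.47 = 6508.65
V_total = 5248.9 + 6508.65 = 11757.55 mm^3


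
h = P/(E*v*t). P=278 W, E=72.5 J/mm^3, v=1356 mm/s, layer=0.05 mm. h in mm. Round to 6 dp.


h = 278 / (72.5*1356*0.05) = 0.056556 mm


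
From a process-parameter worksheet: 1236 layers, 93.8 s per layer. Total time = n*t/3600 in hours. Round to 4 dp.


t = 1236 * 93.8 / 3600 = 32.2047 hrs


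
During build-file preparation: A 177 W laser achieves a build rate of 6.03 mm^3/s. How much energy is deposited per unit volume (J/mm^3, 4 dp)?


SE = 177 / 6.03 = 29.3532 J/mm^3


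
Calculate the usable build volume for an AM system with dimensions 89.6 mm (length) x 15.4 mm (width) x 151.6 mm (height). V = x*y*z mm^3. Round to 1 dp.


V = 89.6 * 15.4 * 151.6 = 209183.7 mm^3


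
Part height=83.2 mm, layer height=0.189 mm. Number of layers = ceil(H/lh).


Layers = ceil(83.2/0.189) = 441


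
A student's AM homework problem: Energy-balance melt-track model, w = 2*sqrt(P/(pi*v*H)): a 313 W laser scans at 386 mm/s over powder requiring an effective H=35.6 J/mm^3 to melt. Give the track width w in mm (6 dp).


w = 2*sqrt(313/(pi*386*35.6)) = 0.170298 mm


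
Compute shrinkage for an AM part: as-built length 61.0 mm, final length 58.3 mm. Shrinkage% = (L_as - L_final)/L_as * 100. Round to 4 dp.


Shrinkage = ((61.0-58.3)/61.0)*100 = 4.4262 %


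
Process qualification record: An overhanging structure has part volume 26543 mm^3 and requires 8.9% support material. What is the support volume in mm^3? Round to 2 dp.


V_support = 26543 * 0.089 = 2362.33 mm^3


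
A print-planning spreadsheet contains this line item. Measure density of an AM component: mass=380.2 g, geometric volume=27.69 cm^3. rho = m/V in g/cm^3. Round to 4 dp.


rho = 380.2 / 27.69 = 13.7306 g/cm^3


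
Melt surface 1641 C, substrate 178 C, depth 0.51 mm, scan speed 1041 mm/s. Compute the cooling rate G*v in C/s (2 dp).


G = (1641-178)/0.51 = 2868.62745098 C/mm
CR = 2868.62745098 * 1041 = 2986241.18 C/s


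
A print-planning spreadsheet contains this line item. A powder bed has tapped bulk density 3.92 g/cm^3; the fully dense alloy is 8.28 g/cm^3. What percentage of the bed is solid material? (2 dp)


Packing = (3.92/8.28)*100 = 47.34 %


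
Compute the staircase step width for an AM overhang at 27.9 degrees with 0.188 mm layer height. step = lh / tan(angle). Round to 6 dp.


step = 0.188 / tan(27.9) = 0.35507 mm


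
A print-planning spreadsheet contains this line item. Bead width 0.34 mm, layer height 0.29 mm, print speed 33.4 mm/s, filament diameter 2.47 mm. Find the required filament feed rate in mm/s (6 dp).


Q = 0.34 * 0.29 * 33.4 = 3.29324 mm^3/s
A_fil = pi*(2.47/2)^2 = 4.79163566 mm^2
v_feed = 3.29324 / 4.79163566 = 0.687289 mm/s


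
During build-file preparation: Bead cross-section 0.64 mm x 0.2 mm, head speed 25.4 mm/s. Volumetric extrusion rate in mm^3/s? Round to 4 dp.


Rate = 0.64 * 0.2 * 25.4 = 3.2512 mm^3/s


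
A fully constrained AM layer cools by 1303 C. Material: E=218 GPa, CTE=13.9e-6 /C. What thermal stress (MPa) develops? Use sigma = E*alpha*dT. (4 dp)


sigma = 218*1000 * 13.9e-6 * 1303 = 3948.3506 MPa


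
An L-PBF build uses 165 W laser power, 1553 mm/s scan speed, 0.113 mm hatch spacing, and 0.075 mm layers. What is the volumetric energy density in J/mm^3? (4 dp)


E = 165 / (1553*0.113*0.075) = 12.5364 J/mm^3


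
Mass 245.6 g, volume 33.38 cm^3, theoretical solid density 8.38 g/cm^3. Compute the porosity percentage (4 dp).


rho_part = 245.6 / 33.38 = 7.35769922 g/cm^3
Porosity = (1 - 7.35769922/8.38)*100 = 12.1993 %


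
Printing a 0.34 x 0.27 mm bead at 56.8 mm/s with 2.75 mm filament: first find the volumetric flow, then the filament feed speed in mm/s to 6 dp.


Q = 0.34 * 0.27 * 56.8 = 5.21424 mm^3/s
A_fil = pi*(2.75/2)^2 = 5.93957361 mm^2
v_feed = 5.21424 / 5.93957361 = 0.877881 mm/s


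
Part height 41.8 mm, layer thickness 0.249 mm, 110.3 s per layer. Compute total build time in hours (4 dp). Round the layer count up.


Layers = ceil(41.8/0.249) = 168
t = 168 * 110.3 / 3600 = 5.1473 hrs


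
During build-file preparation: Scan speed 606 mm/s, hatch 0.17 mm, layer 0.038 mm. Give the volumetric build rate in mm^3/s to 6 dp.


Rate = 606 * 0.17 * 0.038 = 3.91476 mm^3/s


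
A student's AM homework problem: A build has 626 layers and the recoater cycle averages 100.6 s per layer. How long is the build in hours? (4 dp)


t = 626 * 100.6 / 3600 = 17.4932 hrs


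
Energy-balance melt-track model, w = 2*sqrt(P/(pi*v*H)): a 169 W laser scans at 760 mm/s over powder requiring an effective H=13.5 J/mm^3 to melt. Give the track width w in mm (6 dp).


w = 2*sqrt(169/(pi*760*13.5)) = 0.144819 mm


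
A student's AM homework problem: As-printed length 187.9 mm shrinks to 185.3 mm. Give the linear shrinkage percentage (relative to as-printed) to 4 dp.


Shrinkage = ((187.9-185.3)/187.9)*100 = 1.3837 %


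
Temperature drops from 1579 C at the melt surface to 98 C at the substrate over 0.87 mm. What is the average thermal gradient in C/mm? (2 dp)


G = (1579-98)/0.87 = 1702.3 C/mm


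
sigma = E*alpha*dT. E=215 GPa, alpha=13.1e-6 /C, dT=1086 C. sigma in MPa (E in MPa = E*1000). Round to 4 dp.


sigma = 215*1000 * 13.1e-6 * 1086 = 3058.719 MPa


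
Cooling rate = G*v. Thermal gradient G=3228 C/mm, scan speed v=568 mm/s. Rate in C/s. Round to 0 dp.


CR = 3228 * 568 = 1833504 C/s


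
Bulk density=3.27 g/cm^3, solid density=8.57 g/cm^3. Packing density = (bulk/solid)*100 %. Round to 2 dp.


Packing = (3.27/8.57)*100 = 38.16 %


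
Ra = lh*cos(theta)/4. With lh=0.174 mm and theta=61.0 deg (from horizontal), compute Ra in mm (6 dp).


Ra = 0.174 * cos(61.0) / 4 = 0.021089 mm


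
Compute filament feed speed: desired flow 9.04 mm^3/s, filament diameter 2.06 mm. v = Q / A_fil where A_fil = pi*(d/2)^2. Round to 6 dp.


A = pi*(2.06/2)^2 = 3.332916
v = 9.04 / 3.332916 = 2.71234 mm/s


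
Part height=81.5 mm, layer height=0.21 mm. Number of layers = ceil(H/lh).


Layers = ceil(81.5/0.21) = 389


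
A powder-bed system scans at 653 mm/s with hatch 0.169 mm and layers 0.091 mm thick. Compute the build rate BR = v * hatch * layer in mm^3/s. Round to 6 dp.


Rate = 653 * 0.169 * 0.091 = 10.042487 mm^3/s


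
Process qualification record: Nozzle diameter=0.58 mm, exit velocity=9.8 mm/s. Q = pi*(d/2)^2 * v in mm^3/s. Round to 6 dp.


A = pi*(0.58/2)^2 = 0.26420794 mm^2
Q = 0.26420794 * 9.8 = 2.589238 mm^3/s


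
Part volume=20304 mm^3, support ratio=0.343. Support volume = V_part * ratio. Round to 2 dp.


V_support = 20304 * 0.343 = 6964.27 mm^3


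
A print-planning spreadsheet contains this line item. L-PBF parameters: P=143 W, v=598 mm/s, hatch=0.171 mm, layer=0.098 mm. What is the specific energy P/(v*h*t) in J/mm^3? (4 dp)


Build rate = 598 * 0.171 * 0.098 = 10.021284 mm^3/s
SE = 143 / 10.021284 = 14.2696 J/mm^3


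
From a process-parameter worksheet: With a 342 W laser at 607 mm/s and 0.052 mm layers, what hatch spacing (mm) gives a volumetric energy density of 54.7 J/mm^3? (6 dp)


h = 342 / (54.7*607*0.052) = 0.198083 mm


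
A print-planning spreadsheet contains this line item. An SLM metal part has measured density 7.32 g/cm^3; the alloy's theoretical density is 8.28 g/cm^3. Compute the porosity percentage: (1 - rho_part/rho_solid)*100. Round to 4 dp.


Porosity = (1-7.32/8.28)*100 = 11.5942 %


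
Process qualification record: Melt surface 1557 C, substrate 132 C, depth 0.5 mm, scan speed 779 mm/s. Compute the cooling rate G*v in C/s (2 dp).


G = (1557-132)/0.5 = 2850.0 C/mm
CR = 2850.0 * 779 = 2220150.0 C/s


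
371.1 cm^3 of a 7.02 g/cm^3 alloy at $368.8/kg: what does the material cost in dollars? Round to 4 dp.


Mass = 371.1*7.02/1000 = 2.605122 kg
Cost = 2.605122 * 368.8 = 960.769 $


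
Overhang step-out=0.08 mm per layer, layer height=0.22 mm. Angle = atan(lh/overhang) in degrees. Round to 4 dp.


angle = atan(0.22/0.08) = 70.0169 degrees


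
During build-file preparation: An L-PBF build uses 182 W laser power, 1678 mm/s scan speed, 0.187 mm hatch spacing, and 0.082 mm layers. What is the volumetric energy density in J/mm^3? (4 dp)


E = 182 / (1678*0.187*0.082) = 7.0733 J/mm^3


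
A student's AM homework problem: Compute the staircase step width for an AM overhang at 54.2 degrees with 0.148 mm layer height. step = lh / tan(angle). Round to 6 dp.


step = 0.148 / tan(54.2) = 0.106741 mm


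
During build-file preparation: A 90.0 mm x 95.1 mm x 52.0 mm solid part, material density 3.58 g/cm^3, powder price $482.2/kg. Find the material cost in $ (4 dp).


V = 90.0 * 95.1 * 52.0 = 445068.0 mm^3 = 445.068 cm^3
Mass = 445.068 * 3.58 / 1000 = 1.59334344 kg
Cost = 1.59334344 * 482.2 = 768.3102 $


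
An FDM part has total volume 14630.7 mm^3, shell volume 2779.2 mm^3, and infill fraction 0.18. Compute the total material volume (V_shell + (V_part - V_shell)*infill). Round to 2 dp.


V_infill = (14630.7 - 2779.2) * 0.18 = 2133.27
V_total = 2779.2 + 2133.27 = 4912.47 mm^3


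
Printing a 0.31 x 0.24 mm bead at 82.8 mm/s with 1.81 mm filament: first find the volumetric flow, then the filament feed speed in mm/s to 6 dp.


Q = 0.31 * 0.24 * 82.8 = 6.16032 mm^3/s
A_fil = pi*(1.81/2)^2 = 2.57304292 mm^2
v_feed = 6.16032 / 2.57304292 = 2.394177 mm/s


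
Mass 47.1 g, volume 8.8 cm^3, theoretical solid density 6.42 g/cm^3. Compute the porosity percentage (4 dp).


rho_part = 47.1 / 8.8 = 5.35227273 g/cm^3
Porosity = (1 - 5.35227273/6.42)*100 = 16.6313 %


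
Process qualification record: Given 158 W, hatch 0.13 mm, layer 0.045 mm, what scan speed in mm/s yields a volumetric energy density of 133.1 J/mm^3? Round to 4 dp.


v = 158 / (133.1*0.13*0.045) = 202.9192 mm/s


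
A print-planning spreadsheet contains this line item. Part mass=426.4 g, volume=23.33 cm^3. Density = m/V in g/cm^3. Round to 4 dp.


rho = 426.4 / 23.33 = 18.2769 g/cm^3


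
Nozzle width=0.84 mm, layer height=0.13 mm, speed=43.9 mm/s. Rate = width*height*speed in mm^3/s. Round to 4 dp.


Rate = 0.84 * 0.13 * 43.9 = 4.7939 mm^3/s


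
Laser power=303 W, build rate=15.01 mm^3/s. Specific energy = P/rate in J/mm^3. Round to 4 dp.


SE = 303 / 15.01 = 20.1865 J/mm^3


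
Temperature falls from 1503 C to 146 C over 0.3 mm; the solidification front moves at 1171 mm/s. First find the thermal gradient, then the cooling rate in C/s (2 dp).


G = (1503-146)/0.3 = 4523.33333333 C/mm
CR = 4523.33333333 * 1171 = 5296823.33 C/s


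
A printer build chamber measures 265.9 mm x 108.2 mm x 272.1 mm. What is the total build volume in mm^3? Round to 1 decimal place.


V = 265.9 * 108.2 * 272.1 = 7828420.4 mm^3


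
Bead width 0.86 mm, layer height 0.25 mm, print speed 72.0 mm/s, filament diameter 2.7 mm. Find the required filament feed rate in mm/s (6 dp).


Q = 0.86 * 0.25 * 72.0 = 15.48 mm^3/s
A_fil = pi*(2.7/2)^2 = 5.72555261 mm^2
v_feed = 15.48 / 5.72555261 = 2.703669 mm/s


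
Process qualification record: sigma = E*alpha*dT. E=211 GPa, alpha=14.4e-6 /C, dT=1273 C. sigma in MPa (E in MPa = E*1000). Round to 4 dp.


sigma = 211*1000 * 14.4e-6 * 1273 = 3867.8832 MPa


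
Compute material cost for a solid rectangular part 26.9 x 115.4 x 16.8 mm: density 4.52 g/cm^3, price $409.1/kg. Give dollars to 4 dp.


V = 26.9 * 115.4 * 16.8 = 52151.568 mm^3 = 52.151568 cm^3
Mass = 52.151568 * 4.52 / 1000 = 0.23572509 kg
Cost = 0.23572509 * 409.1 = 96.4351 $


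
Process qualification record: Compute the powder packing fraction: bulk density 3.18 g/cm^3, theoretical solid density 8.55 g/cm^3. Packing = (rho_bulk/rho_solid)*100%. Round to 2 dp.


Packing = (3.18/8.55)*100 = 37.19 %


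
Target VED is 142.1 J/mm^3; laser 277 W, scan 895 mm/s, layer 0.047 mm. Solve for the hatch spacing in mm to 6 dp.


h = 277 / (142.1*895*0.047) = 0.046341 mm


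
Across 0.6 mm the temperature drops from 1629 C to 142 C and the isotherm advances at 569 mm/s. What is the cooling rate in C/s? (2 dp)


G = (1629-142)/0.6 = 2478.33333333 C/mm
CR = 2478.33333333 * 569 = 1410171.67 C/s


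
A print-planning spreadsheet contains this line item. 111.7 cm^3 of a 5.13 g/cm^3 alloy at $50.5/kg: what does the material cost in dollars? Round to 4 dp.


Mass = 111.7*5.13/1000 = 0.573021 kg
Cost = 0.573021 * 50.5 = 28.9376 $


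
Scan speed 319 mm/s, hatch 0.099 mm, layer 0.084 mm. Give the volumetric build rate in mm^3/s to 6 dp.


Rate = 319 * 0.099 * 0.084 = 2.652804 mm^3/s


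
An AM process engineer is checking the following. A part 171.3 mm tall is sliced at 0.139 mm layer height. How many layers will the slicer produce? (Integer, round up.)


Layers = ceil(171.3/0.139) = 1233


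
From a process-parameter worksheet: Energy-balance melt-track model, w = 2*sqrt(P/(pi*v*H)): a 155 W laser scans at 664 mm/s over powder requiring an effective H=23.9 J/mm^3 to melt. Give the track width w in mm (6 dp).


w = 2*sqrt(155/(pi*664*23.9)) = 0.111516 mm


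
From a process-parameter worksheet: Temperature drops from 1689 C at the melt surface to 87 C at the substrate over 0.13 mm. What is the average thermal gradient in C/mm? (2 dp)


G = (1689-87)/0.13 = 12323.08 C/mm


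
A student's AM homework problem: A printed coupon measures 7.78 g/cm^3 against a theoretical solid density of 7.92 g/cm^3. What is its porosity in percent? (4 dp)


Porosity = (1-7.78/7.92)*100 = 1.7677 %


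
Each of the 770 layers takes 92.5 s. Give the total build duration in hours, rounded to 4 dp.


t = 770 * 92.5 / 3600 = 19.7847 hrs


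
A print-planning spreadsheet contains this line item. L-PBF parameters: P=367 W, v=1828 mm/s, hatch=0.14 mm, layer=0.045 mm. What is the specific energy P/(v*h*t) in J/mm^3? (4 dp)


Build rate = 1828 * 0.14 * 0.045 = 11.5164 mm^3/s
SE = 367 / 11.5164 = 31.8676 J/mm^3


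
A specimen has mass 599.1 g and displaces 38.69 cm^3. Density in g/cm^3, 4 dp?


rho = 599.1 / 38.69 = 15.4846 g/cm^3


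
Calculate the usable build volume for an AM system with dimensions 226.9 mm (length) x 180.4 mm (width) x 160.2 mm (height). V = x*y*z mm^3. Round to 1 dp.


V = 226.9 * 180.4 * 160.2 = 6557428.2 mm^3


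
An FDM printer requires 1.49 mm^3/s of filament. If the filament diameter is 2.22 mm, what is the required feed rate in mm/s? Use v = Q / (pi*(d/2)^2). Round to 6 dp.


A = pi*(2.22/2)^2 = 3.870756
v = 1.49 / 3.870756 = 0.384938 mm/s


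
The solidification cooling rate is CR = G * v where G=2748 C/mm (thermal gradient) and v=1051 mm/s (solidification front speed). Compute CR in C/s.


CR = 2748 * 1051 = 2888148 C/s


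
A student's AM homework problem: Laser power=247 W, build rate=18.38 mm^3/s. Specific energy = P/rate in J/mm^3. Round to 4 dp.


SE = 247 / 18.38 = 13.4385 J/mm^3


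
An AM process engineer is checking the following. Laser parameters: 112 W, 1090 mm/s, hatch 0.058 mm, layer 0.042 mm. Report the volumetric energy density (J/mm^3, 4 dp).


E = 112 / (1090*0.058*0.042) = 42.1807 J/mm^3


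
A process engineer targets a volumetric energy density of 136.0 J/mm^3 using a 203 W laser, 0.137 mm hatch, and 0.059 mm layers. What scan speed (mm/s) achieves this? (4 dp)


v = 203 / (136.0*0.137*0.059) = 184.665 mm/s


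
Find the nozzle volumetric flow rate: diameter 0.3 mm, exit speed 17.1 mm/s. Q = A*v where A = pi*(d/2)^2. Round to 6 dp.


A = pi*(0.3/2)^2 = 0.07068583 mm^2
Q = 0.07068583 * 17.1 = 1.208728 mm^3/s


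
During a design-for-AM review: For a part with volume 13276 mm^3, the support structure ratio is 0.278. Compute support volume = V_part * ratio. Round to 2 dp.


V_support = 13276 * 0.278 = 3690.73 mm^3


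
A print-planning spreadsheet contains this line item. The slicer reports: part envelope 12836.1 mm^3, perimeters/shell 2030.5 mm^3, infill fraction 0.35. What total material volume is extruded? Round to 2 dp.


V_infill = (12836.1 - 2030.5) * 0.35 = 3781.96
V_total = 2030.5 + 3781.96 = 5812.46 mm^3


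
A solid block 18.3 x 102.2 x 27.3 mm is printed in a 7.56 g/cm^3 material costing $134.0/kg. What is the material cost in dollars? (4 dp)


V = 18.3 * 102.2 * 27.3 = 51058.098 mm^3 = 51.058098 cm^3
Mass = 51.058098 * 7.56 / 1000 = 0.38599922 kg
Cost = 0.38599922 * 134.0 = 51.7239 $


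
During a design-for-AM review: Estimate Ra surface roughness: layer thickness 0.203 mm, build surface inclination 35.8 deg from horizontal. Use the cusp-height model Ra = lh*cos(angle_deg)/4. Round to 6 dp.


Ra = 0.203 * cos(35.8) / 4 = 0.041161 mm


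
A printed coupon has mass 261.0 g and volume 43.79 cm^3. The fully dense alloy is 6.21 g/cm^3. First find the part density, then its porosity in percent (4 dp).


rho_part = 261.0 / 43.79 = 5.9602649 g/cm^3
Porosity = (1 - 5.9602649/6.21)*100 = 4.0215 %


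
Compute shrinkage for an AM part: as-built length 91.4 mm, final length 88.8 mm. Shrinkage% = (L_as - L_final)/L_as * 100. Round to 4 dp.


Shrinkage = ((91.4-88.8)/91.4)*100 = 2.8446 %


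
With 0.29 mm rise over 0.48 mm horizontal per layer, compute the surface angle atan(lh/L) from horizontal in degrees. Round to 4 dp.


angle = atan(0.29/0.48) = 31.139 degrees


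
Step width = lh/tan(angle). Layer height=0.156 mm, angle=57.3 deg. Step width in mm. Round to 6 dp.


step = 0.156 / tan(57.3) = 0.10015 mm


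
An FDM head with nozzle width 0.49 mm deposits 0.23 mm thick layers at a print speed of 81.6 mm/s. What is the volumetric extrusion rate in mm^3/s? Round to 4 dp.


Rate = 0.49 * 0.23 * 81.6 = 9.1963 mm^3/s


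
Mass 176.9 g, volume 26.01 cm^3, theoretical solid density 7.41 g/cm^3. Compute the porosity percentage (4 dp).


rho_part = 176.9 / 26.01 = 6.8012303 g/cm^3
Porosity = (1 - 6.8012303/7.41)*100 = 8.2155 %


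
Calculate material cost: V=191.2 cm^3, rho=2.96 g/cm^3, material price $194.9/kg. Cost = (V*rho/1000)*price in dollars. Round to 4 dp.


Mass = 191.2*2.96/1000 = 0.565952 kg
Cost = 0.565952 * 194.9 = 110.304 $


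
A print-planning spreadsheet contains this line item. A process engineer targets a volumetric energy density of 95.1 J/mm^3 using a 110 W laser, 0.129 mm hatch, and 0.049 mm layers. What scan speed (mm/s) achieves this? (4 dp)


v = 110 / (95.1*0.129*0.049) = 182.9896 mm/s


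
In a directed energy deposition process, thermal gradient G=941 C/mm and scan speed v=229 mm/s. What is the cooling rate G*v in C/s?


CR = 941 * 229 = 215489 C/s


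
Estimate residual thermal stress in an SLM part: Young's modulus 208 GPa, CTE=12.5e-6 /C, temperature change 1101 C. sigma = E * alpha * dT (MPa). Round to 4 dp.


sigma = 208*1000 * 12.5e-6 * 1101 = 2862.6 MPa


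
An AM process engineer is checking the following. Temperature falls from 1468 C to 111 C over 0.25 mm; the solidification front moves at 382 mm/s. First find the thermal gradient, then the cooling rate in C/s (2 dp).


G = (1468-111)/0.25 = 5428.0 C/mm
CR = 5428.0 * 382 = 2073496.0 C/s


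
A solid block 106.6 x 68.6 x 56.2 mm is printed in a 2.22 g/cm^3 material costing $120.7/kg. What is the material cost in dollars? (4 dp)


V = 106.6 * 68.6 * 56.2 = 410977.112 mm^3 = 410.977112 cm^3
Mass = 410.977112 * 2.22 / 1000 = 0.91236919 kg
Cost = 0.91236919 * 120.7 = 110.123 $


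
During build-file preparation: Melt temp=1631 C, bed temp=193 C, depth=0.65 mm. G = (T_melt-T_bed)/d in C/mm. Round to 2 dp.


G = (1631-193)/0.65 = 2212.31 C/mm


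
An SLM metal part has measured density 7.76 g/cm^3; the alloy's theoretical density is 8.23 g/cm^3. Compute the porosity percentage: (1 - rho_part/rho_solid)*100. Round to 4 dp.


Porosity = (1-7.76/8.23)*100 = 5.7108 %


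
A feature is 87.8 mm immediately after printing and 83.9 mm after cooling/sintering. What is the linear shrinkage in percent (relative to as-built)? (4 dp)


Shrinkage = ((87.8-83.9)/87.8)*100 = 4.4419 %


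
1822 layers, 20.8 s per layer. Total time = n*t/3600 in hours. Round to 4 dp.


t = 1822 * 20.8 / 3600 = 10.5271 hrs


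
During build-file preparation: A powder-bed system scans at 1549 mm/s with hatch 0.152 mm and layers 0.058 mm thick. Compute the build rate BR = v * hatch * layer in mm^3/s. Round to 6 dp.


Rate = 1549 * 0.152 * 0.058 = 13.655984 mm^3/s


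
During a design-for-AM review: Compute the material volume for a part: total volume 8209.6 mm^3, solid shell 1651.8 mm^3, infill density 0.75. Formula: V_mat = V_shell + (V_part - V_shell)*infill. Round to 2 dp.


V_infill = (8209.6 - 1651.8) * 0.75 = 4918.35
V_total = 1651.8 + 4918.35 = 6570.15 mm^3


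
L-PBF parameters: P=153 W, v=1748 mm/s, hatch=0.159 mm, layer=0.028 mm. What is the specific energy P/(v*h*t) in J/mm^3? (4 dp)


Build rate = 1748 * 0.159 * 0.028 = 7.782096 mm^3/s
SE = 153 / 7.782096 = 19.6605 J/mm^3


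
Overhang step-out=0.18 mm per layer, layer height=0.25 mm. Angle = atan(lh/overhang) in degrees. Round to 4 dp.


angle = atan(0.25/0.18) = 54.2461 degrees


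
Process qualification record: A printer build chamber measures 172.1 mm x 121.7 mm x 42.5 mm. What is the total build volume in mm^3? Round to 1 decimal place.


V = 172.1 * 121.7 * 42.5 = 890144.2 mm^3


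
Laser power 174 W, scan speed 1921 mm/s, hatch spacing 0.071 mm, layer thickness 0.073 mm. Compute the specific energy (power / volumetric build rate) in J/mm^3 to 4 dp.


Build rate = 1921 * 0.071 * 0.073 = 9.956543 mm^3/s
SE = 174 / 9.956543 = 17.4759 J/mm^3


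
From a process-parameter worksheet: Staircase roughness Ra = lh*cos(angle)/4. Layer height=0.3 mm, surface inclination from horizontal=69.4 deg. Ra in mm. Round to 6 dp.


Ra = 0.3 * cos(69.4) / 4 = 0.026388 mm


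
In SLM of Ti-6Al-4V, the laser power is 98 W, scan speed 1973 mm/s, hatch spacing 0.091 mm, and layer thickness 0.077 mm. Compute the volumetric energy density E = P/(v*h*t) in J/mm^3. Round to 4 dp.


E = 98 / (1973*0.091*0.077) = 7.0887 J/mm^3


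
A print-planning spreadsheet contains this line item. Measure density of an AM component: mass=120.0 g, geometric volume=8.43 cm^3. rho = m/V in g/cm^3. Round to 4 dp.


rho = 120.0 / 8.43 = 14.2349 g/cm^3


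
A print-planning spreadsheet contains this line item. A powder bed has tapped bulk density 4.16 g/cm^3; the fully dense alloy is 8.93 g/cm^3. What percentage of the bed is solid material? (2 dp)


Packing = (4.16/8.93)*100 = 46.58 %


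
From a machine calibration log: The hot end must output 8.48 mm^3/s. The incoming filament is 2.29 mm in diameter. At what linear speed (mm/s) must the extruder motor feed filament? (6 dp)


A = pi*(2.29/2)^2 = 4.118707
v = 8.48 / 4.118707 = 2.058899 mm/s


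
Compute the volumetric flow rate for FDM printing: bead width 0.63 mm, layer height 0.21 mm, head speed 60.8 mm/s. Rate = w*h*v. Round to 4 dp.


Rate = 0.63 * 0.21 * 60.8 = 8.0438 mm^3/s


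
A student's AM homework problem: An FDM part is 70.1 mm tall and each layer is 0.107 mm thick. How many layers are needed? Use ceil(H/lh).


Layers = ceil(70.1/0.107) = 656


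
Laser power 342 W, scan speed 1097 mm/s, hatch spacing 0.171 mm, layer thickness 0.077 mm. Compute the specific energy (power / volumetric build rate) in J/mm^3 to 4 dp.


Build rate = 1097 * 0.171 * 0.077 = 14.444199 mm^3/s
SE = 342 / 14.444199 = 23.6773 J/mm^3


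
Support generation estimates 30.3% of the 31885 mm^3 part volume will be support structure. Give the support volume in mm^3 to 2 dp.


V_support = 31885 * 0.303 = 9661.16 mm^3


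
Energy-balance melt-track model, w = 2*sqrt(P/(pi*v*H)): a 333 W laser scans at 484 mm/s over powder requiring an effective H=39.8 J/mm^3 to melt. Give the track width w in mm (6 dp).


w = 2*sqrt(333/(pi*484*39.8)) = 0.148359 mm


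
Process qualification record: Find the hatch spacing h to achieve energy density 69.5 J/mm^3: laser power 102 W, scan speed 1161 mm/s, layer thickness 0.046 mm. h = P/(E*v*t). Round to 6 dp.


h = 102 / (69.5*1161*0.046) = 0.027481 mm


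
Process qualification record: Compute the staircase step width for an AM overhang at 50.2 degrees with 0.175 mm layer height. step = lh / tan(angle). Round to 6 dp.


step = 0.175 / tan(50.2) = 0.145805 mm


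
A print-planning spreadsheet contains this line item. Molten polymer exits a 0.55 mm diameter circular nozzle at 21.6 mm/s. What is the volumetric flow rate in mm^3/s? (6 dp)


A = pi*(0.55/2)^2 = 0.23758294 mm^2
Q = 0.23758294 * 21.6 = 5.131792 mm^3/s


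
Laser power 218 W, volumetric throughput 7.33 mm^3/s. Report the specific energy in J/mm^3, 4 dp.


SE = 218 / 7.33 = 29.7408 J/mm^3
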